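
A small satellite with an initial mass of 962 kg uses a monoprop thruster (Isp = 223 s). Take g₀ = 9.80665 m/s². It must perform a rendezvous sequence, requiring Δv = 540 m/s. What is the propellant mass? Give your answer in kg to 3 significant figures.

v_e = Isp · g₀ = 223 × 9.80665 = 2186.9 m/s.
m₀/m_f = exp(Δv / v_e) = exp(540 / 2186.9) = exp(0.2469) = 1.2801.
m_f = 962 / 1.2801 = 751.504 kg, so propellant = m₀ − m_f = 962 − 751.504 = 210.496 kg.

propellant mass ≈ 210 kg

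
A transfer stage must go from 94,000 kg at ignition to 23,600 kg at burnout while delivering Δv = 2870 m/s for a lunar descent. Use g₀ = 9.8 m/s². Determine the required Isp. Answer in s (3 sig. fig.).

Isp ≈ 212 s

ln(m₀/m_f) = ln(94000/23600) = ln(3.983) = 1.3820.
Using Δv = v_e ln(m₀/m_f): v_e = Δv / ln(m₀/m_f) = 2870 / 1.3820 = 2076.6 m/s.
Isp = v_e / g₀ = 2076.6 / 9.8 = 211.9 s.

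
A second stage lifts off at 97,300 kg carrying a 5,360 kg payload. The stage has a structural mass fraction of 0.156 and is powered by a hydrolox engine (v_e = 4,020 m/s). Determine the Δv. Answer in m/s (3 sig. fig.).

Stage wet mass = m₀ − payload = 97,300 − 5,360 = 91,940 kg.
Stage dry mass = ε × stage wet mass = 0.156 × 91,940 = 14,342.6 kg.
Burnout mass m_f = stage dry + payload = 14,342.6 + 5,360 = 19,702.6 kg.
By the Tsiolkovsky rocket equation, Δv = v_e · ln(97,300/19,702.6) = 4020.0 × ln(4.938) = 4020.0 × 1.5970 ≈ 6420 m/s.

Δv ≈ 6420 m/s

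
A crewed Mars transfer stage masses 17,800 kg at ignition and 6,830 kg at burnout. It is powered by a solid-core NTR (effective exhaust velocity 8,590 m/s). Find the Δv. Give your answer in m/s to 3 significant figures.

Δv ≈ 8230 m/s

Using Δv = v_e ln(m₀/m_f): Δv = v_e · ln(m₀/m_f) = 8590.0 × ln(2.606) = 8590.0 × 0.9579 ≈ 8228.1 m/s.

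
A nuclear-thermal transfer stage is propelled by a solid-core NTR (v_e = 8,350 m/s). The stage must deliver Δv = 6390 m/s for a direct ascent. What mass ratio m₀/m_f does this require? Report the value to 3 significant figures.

m₀/m_f = exp(Δv / v_e) = exp(6390 / 8350.0) = exp(0.7653) = 2.1496.

mass ratio ≈ 2.15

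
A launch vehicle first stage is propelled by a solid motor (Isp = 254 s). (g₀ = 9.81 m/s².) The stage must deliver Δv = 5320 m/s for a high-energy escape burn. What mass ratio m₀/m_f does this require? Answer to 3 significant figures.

mass ratio ≈ 8.46

v_e = Isp · g₀ = 254 × 9.81 = 2491.7 m/s.
Using Δv = v_e ln(m₀/m_f): m₀/m_f = exp(Δv / v_e) = exp(5320 / 2491.7) = exp(2.1351) = 8.4575.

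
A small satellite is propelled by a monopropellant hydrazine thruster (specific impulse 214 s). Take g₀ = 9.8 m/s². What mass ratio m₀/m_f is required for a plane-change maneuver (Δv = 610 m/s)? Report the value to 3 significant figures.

v_e = Isp · g₀ = 214 × 9.8 = 2097.2 m/s.
m₀/m_f = exp(Δv / v_e) = exp(610 / 2097.2) = exp(0.2909) = 1.3376.

mass ratio ≈ 1.34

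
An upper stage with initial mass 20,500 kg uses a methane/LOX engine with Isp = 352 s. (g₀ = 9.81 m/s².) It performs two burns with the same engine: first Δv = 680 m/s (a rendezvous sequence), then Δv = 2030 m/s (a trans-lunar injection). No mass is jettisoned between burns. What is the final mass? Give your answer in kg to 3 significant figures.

v_e = Isp · g₀ = 352 × 9.81 = 3453.1 m/s.
After the first burn: m = 20500 × exp(−680/3453.1) = 20500 × 0.82125 = 16,835.6 kg.
After the second burn: m = 16,835.6 × exp(−2030/3453.1) = 16,835.6 × 0.55551 = 9,352.34 kg.

final mass ≈ 9350 kg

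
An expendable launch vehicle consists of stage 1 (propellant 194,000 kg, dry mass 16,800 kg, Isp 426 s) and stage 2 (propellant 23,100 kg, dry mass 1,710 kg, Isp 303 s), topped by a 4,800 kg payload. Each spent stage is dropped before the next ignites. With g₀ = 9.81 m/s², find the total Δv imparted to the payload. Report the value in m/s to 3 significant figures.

Δv ≈ 11400 m/s

Ignition mass of stage 1 = 194,000+16,800 + 23,100+1,710 + 4,800 = 240,410 kg.
Stage 1: m₀ = 240,410 kg, m_f = 240,410 − 194,000 = 46,410 kg; Δv = 426×9.81×ln(5.18) = 4179.1×1.6448 ≈ 6874 m/s.
Stage 2: m₀ = 29,610 kg, m_f = 29,610 − 23,100 = 6,510 kg; Δv = 303×9.81×ln(4.548) = 2972.4×1.5148 ≈ 4503 m/s.
Total Δv = 6874 + 4503 = 11377 m/s.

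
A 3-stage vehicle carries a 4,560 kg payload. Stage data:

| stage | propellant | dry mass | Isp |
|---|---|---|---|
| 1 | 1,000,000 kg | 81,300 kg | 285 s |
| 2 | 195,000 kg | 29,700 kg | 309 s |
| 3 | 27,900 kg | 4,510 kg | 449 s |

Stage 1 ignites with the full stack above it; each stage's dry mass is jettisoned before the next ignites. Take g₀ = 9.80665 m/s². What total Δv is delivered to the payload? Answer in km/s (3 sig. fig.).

Ignition mass of stage 1 = 1,000,000+81,300 + 195,000+29,700 + 27,900+4,510 + 4,560 = 1,342,970 kg.
Stage 1: m₀ = 1,342,970 kg, m_f = 1,342,970 − 1,000,000 = 342,970 kg; Δv = 285×9.80665×ln(3.916) = 2794.9×1.3650 ≈ 3815 m/s.
Stage 2: m₀ = 261,670 kg, m_f = 261,670 − 195,000 = 66,670 kg; Δv = 309×9.80665×ln(3.925) = 3030.3×1.3673 ≈ 4143 m/s.
Stage 3: m₀ = 36,970 kg, m_f = 36,970 − 27,900 = 9,070 kg; Δv = 449×9.80665×ln(4.076) = 4403.2×1.4051 ≈ 6187 m/s.
Total Δv = 3815 + 4143 + 6187 = 14145 m/s.

Δv ≈ 14.1 km/s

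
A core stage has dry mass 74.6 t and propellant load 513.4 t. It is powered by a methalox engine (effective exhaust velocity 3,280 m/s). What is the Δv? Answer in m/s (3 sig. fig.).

Δv ≈ 6770 m/s

m₀ = m_dry + m_prop = 74.6 + 513.4 = 588 t.
Using Δv = v_e ln(m₀/m_f): Δv = v_e · ln(m₀/m_f) = 3280.0 × ln(7.882) = 3280.0 × 2.0646 ≈ 6771.8 m/s.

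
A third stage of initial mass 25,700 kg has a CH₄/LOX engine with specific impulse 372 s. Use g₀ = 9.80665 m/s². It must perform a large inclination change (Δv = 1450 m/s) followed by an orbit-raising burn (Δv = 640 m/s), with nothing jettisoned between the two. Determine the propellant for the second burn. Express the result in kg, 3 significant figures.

propellant for the second burn ≈ 2780 kg

v_e = Isp · g₀ = 372 × 9.80665 = 3648.1 m/s.
After the first burn: m = 25700 × exp(−1450/3648.1) = 25700 × 0.67202 = 17,270.9 kg.
After the second burn: m = 17,270.9 × exp(−640/3648.1) = 17,270.9 × 0.83909 = 14,491.8 kg.
Second-burn propellant = 17,270.9 − 14,491.8 = 2,779.1 kg.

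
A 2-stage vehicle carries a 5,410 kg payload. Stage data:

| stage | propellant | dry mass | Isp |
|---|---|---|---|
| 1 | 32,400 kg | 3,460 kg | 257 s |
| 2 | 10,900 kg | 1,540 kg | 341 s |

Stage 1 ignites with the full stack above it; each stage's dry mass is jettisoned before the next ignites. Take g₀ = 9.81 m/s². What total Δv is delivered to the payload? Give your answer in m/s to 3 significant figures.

Δv ≈ 5490 m/s

Ignition mass of stage 1 = 32,400+3,460 + 10,900+1,540 + 5,410 = 53,710 kg.
Stage 1: m₀ = 53,710 kg, m_f = 53,710 − 32,400 = 21,310 kg; Δv = 257×9.81×ln(2.52) = 2521.2×0.9244 ≈ 2331 m/s.
Stage 2: m₀ = 17,850 kg, m_f = 17,850 − 10,900 = 6,950 kg; Δv = 341×9.81×ln(2.568) = 3345.2×0.9433 ≈ 3155 m/s.
Total Δv = 2331 + 3155 = 5486 m/s.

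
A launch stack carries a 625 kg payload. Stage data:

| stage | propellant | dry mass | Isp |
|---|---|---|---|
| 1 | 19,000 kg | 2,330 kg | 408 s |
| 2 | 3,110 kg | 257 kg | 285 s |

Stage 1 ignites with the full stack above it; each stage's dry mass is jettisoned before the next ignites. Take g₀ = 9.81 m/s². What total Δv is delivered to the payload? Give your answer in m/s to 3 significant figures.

Ignition mass of stage 1 = 19,000+2,330 + 3,110+257 + 625 = 25,322 kg.
Stage 1: m₀ = 25,322 kg, m_f = 25,322 − 19,000 = 6,322 kg; Δv = 408×9.81×ln(4.005) = 4002.5×1.3876 ≈ 5554 m/s.
Stage 2: m₀ = 3,992 kg, m_f = 3,992 − 3,110 = 882 kg; Δv = 285×9.81×ln(4.526) = 2795.9×1.5099 ≈ 4221 m/s.
Total Δv = 5554 + 4221 = 9775 m/s.

Δv ≈ 9780 m/s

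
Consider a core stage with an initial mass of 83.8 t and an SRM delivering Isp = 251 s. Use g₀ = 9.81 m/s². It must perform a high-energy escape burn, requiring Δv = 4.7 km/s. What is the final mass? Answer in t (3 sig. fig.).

v_e = Isp · g₀ = 251 × 9.81 = 2462.3 m/s.
m₀/m_f = exp(Δv / v_e) = exp(4700 / 2462.3) = exp(1.9088) = 6.7448.
m_f = m₀ / 6.7448 = 83.8 / 6.7448 = 12.4244 t.

final mass ≈ 12.4 t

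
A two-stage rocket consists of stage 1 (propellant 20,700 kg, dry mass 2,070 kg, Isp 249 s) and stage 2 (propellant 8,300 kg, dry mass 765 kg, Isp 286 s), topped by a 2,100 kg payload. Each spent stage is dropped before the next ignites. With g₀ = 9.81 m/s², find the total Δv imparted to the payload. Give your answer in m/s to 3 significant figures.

Ignition mass of stage 1 = 20,700+2,070 + 8,300+765 + 2,100 = 33,935 kg.
Stage 1: m₀ = 33,935 kg, m_f = 33,935 − 20,700 = 13,235 kg; Δv = 249×9.81×ln(2.564) = 2442.7×0.9416 ≈ 2300 m/s.
Stage 2: m₀ = 11,165 kg, m_f = 11,165 − 8,300 = 2,865 kg; Δv = 286×9.81×ln(3.897) = 2805.7×1.3602 ≈ 3816 m/s.
Total Δv = 2300 + 3816 = 6116 m/s.

Δv ≈ 6120 m/s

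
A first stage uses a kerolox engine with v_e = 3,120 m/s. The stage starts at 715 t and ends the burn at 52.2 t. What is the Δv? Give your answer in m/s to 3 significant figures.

Δv = v_e · ln(m₀/m_f) = 3120.0 × ln(13.7) = 3120.0 × 2.6172 ≈ 8165.7 m/s.

Δv ≈ 8170 m/s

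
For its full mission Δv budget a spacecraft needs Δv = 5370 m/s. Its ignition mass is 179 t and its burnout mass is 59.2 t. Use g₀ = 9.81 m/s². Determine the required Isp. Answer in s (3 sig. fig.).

Isp ≈ 495 s

ln(m₀/m_f) = ln(179000/59200) = ln(3.024) = 1.1065.
Rocket equation: v_e = Δv / ln(m₀/m_f) = 5370 / 1.1065 = 4853.3 m/s.
Isp = v_e / g₀ = 4853.3 / 9.81 = 494.7 s.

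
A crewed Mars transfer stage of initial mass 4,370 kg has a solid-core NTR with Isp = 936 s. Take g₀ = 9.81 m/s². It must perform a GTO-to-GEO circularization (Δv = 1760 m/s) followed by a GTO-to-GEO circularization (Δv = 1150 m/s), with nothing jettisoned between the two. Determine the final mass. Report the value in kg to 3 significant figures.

final mass ≈ 3180 kg

v_e = Isp · g₀ = 936 × 9.81 = 9182.2 m/s.
After the first burn: m = 4370 × exp(−1760/9182.2) = 4370 × 0.82557 = 3,607.74 kg.
After the second burn: m = 3,607.74 × exp(−1150/9182.2) = 3,607.74 × 0.88228 = 3,183.04 kg.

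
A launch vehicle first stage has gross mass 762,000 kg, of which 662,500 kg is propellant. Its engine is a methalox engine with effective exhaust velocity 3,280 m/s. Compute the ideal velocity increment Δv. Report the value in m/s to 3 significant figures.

m_f = m₀ − m_prop = 762,000 − 662,500 = 99,500 kg.
Rocket equation: Δv = v_e · ln(m₀/m_f) = 3280.0 × ln(7.658) = 3280.0 × 2.0358 ≈ 6677.4 m/s.

Δv ≈ 6680 m/s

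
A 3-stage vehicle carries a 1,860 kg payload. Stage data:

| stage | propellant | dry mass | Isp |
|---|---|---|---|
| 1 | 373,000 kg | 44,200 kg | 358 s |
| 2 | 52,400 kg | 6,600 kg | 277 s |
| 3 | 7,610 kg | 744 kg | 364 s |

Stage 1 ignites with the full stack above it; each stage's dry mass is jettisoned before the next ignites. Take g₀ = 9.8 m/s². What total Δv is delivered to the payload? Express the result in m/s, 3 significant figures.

Ignition mass of stage 1 = 373,000+44,200 + 52,400+6,600 + 7,610+744 + 1,860 = 486,414 kg.
Stage 1: m₀ = 486,414 kg, m_f = 486,414 − 373,000 = 113,414 kg; Δv = 358×9.8×ln(4.289) = 3508.4×1.4560 ≈ 5108 m/s.
Stage 2: m₀ = 69,214 kg, m_f = 69,214 − 52,400 = 16,814 kg; Δv = 277×9.8×ln(4.116) = 2714.6×1.4150 ≈ 3841 m/s.
Stage 3: m₀ = 10,214 kg, m_f = 10,214 − 7,610 = 2,604 kg; Δv = 364×9.8×ln(3.922) = 3567.2×1.3667 ≈ 4875 m/s.
Total Δv = 5108 + 3841 + 4875 = 13824 m/s.

Δv ≈ 13800 m/s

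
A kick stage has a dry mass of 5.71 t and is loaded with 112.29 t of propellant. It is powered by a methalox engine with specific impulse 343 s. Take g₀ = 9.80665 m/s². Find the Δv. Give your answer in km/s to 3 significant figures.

Δv ≈ 10.2 km/s

v_e = Isp · g₀ = 343 × 9.80665 = 3363.7 m/s.
m₀ = m_dry + m_prop = 5.71 + 112.29 = 118 t.
Rocket equation: Δv = v_e · ln(m₀/m_f) = 3363.7 × ln(20.67) = 3363.7 × 3.0285 ≈ 10186.8 m/s.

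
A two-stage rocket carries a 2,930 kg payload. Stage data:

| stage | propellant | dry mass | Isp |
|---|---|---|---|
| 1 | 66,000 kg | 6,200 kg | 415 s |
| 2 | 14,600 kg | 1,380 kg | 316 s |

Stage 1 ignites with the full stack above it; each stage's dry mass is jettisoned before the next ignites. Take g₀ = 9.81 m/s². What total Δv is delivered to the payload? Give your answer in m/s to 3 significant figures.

Ignition mass of stage 1 = 66,000+6,200 + 14,600+1,380 + 2,930 = 91,110 kg.
Stage 1: m₀ = 91,110 kg, m_f = 91,110 − 66,000 = 25,110 kg; Δv = 415×9.81×ln(3.628) = 4071.2×1.2888 ≈ 5247 m/s.
Stage 2: m₀ = 18,910 kg, m_f = 18,910 − 14,600 = 4,310 kg; Δv = 316×9.81×ln(4.387) = 3100.0×1.4788 ≈ 4584 m/s.
Total Δv = 5247 + 4584 = 9831 m/s.

Δv ≈ 9830 m/s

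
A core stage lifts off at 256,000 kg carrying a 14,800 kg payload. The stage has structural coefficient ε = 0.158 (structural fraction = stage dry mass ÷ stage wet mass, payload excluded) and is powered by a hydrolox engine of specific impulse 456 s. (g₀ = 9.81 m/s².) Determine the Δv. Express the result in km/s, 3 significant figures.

Stage wet mass = m₀ − payload = 256,000 − 14,800 = 241,200 kg.
Stage dry mass = ε × stage wet mass = 0.158 × 241,200 = 38,109.6 kg.
Burnout mass m_f = stage dry + payload = 38,109.6 + 14,800 = 52,909.6 kg.
v_e = Isp · g₀ = 456 × 9.81 = 4473.4 m/s.
Δv = v_e · ln(256,000/52,909.6) = 4473.4 × ln(4.838) = 4473.4 × 1.5766 ≈ 7053 m/s.

Δv ≈ 7.05 km/s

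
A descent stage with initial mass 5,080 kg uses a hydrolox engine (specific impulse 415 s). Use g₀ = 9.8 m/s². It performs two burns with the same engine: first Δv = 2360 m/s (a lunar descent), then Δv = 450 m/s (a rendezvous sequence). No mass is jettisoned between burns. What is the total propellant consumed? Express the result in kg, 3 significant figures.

v_e = Isp · g₀ = 415 × 9.8 = 4067.0 m/s.
After the first burn: m = 5080 × exp(−2360/4067.0) = 5080 × 0.55974 = 2,843.48 kg.
After the second burn: m = 2,843.48 × exp(−450/4067.0) = 2,843.48 × 0.89526 = 2,545.65 kg.
Total propellant = m₀ − m_final = 5080 − 2,545.65 = 2,534.35 kg.

total propellant consumed ≈ 2530 kg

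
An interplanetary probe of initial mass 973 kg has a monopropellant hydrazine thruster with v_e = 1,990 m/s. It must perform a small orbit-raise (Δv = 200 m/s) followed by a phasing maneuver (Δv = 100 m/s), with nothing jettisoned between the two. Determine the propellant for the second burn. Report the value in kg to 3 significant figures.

After the first burn: m = 973 × exp(−200/1990.0) = 973 × 0.90438 = 879.962 kg.
After the second burn: m = 879.962 × exp(−100/1990.0) = 879.962 × 0.95099 = 836.835 kg.
Second-burn propellant = 879.962 − 836.835 = 43.127 kg.

propellant for the second burn ≈ 43.1 kg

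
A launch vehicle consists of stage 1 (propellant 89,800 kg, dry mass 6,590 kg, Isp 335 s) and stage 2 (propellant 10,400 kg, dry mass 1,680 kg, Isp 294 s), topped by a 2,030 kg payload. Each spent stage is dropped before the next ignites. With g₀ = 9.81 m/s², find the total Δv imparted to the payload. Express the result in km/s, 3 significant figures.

Ignition mass of stage 1 = 89,800+6,590 + 10,400+1,680 + 2,030 = 110,500 kg.
Stage 1: m₀ = 110,500 kg, m_f = 110,500 − 89,800 = 20,700 kg; Δv = 335×9.81×ln(5.338) = 3286.4×1.6749 ≈ 5504 m/s.
Stage 2: m₀ = 14,110 kg, m_f = 14,110 − 10,400 = 3,710 kg; Δv = 294×9.81×ln(3.803) = 2884.1×1.3359 ≈ 3853 m/s.
Total Δv = 5504 + 3853 = 9357 m/s.

Δv ≈ 9.36 km/s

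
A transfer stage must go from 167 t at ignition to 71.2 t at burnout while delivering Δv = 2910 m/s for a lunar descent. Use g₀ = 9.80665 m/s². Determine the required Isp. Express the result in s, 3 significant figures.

Isp ≈ 348 s

ln(m₀/m_f) = ln(167000/71200) = ln(2.346) = 0.8525.
By the Tsiolkovsky rocket equation, v_e = Δv / ln(m₀/m_f) = 2910 / 0.8525 = 3413.5 m/s.
Isp = v_e / g₀ = 3413.5 / 9.80665 = 348.1 s.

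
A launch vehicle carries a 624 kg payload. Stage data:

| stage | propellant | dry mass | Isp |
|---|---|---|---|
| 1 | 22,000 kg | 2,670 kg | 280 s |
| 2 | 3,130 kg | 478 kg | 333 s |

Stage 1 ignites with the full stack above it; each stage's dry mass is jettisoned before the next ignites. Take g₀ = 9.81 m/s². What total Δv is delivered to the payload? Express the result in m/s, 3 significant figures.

Δv ≈ 8330 m/s

Ignition mass of stage 1 = 22,000+2,670 + 3,130+478 + 624 = 28,902 kg.
Stage 1: m₀ = 28,902 kg, m_f = 28,902 − 22,000 = 6,902 kg; Δv = 280×9.81×ln(4.187) = 2746.8×1.4321 ≈ 3934 m/s.
Stage 2: m₀ = 4,232 kg, m_f = 4,232 − 3,130 = 1,102 kg; Δv = 333×9.81×ln(3.84) = 3266.7×1.3455 ≈ 4396 m/s.
Total Δv = 3934 + 4396 = 8330 m/s.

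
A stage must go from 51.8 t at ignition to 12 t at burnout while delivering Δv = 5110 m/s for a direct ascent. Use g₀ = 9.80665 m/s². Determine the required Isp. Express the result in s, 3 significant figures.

Isp ≈ 356 s

ln(m₀/m_f) = ln(51800/12000) = ln(4.317) = 1.4625.
v_e = Δv / ln(m₀/m_f) = 5110 / 1.4625 = 3494.1 m/s.
Isp = v_e / g₀ = 3494.1 / 9.80665 = 356.3 s.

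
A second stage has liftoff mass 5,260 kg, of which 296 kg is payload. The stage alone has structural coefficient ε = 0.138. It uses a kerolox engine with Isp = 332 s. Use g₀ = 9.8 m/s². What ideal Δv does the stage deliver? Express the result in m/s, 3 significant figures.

Stage wet mass = m₀ − payload = 5,260 − 296 = 4,964 kg.
Stage dry mass = ε × stage wet mass = 0.138 × 4,964 = 685.032 kg.
Burnout mass m_f = stage dry + payload = 685.032 + 296 = 981.032 kg.
v_e = Isp · g₀ = 332 × 9.8 = 3253.6 m/s.
Rocket equation: Δv = v_e · ln(5,260/981.032) = 3253.6 × ln(5.362) = 3253.6 × 1.6793 ≈ 5464 m/s.

Δv ≈ 5460 m/s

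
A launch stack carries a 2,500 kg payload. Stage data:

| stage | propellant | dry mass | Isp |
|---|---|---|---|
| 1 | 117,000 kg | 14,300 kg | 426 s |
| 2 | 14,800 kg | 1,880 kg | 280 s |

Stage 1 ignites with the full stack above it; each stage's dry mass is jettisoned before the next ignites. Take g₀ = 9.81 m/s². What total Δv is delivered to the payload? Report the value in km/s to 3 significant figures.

Ignition mass of stage 1 = 117,000+14,300 + 14,800+1,880 + 2,500 = 150,480 kg.
Stage 1: m₀ = 150,480 kg, m_f = 150,480 − 117,000 = 33,480 kg; Δv = 426×9.81×ln(4.495) = 4179.1×1.5029 ≈ 6281 m/s.
Stage 2: m₀ = 19,180 kg, m_f = 19,180 − 14,800 = 4,380 kg; Δv = 280×9.81×ln(4.379) = 2746.8×1.4768 ≈ 4057 m/s.
Total Δv = 6281 + 4057 = 10338 m/s.

Δv ≈ 10.3 km/s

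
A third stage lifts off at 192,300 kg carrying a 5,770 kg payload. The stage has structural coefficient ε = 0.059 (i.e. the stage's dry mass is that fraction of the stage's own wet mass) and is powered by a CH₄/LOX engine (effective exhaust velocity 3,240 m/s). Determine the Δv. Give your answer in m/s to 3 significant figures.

Stage wet mass = m₀ − payload = 192,300 − 5,770 = 186,530 kg.
Stage dry mass = ε × stage wet mass = 0.059 × 186,530 = 11,005.3 kg.
Burnout mass m_f = stage dry + payload = 11,005.3 + 5,770 = 16,775.3 kg.
By the Tsiolkovsky rocket equation, Δv = v_e · ln(192,300/16,775.3) = 3240.0 × ln(11.46) = 3240.0 × 2.4391 ≈ 7903 m/s.

Δv ≈ 7900 m/s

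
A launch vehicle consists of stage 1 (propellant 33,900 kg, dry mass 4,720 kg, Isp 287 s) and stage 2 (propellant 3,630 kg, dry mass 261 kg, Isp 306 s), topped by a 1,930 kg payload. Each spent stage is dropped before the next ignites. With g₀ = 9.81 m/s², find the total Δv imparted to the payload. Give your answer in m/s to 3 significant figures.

Ignition mass of stage 1 = 33,900+4,720 + 3,630+261 + 1,930 = 44,441 kg.
Stage 1: m₀ = 44,441 kg, m_f = 44,441 − 33,900 = 10,541 kg; Δv = 287×9.81×ln(4.216) = 2815.5×1.4389 ≈ 4051 m/s.
Stage 2: m₀ = 5,821 kg, m_f = 5,821 − 3,630 = 2,191 kg; Δv = 306×9.81×ln(2.657) = 3001.9×0.9771 ≈ 2933 m/s.
Total Δv = 4051 + 2933 = 6984 m/s.

Δv ≈ 6980 m/s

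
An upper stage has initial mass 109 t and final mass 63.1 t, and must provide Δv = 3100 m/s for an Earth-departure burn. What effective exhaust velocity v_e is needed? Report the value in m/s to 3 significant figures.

ln(m₀/m_f) = ln(109000/63100) = ln(1.727) = 0.5466.
Rocket equation: v_e = Δv / ln(m₀/m_f) = 3100 / 0.5466 = 5671.1 m/s.

v_e ≈ 5670 m/s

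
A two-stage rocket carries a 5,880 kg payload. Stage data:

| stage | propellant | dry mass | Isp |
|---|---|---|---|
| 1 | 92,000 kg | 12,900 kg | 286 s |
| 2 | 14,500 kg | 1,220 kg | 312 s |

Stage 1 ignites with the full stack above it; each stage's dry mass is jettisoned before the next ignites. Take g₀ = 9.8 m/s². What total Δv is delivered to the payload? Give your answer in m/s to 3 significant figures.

Δv ≈ 7040 m/s

Ignition mass of stage 1 = 92,000+12,900 + 14,500+1,220 + 5,880 = 126,500 kg.
Stage 1: m₀ = 126,500 kg, m_f = 126,500 − 92,000 = 34,500 kg; Δv = 286×9.8×ln(3.667) = 2802.8×1.2993 ≈ 3642 m/s.
Stage 2: m₀ = 21,600 kg, m_f = 21,600 − 14,500 = 7,100 kg; Δv = 312×9.8×ln(3.042) = 3057.6×1.1126 ≈ 3402 m/s.
Total Δv = 3642 + 3402 = 7044 m/s.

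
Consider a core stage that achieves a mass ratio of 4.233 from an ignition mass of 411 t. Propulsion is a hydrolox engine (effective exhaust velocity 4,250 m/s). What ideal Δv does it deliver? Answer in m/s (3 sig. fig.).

Δv = v_e · ln(4.233) = 4250.0 × 1.4429 ≈ 6132.4 m/s.

Δv ≈ 6130 m/s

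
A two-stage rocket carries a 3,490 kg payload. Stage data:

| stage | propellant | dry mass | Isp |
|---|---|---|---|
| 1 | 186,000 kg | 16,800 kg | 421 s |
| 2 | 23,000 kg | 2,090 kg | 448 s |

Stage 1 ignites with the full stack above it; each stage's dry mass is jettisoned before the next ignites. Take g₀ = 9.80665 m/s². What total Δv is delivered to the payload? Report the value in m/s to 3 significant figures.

Ignition mass of stage 1 = 186,000+16,800 + 23,000+2,090 + 3,490 = 231,380 kg.
Stage 1: m₀ = 231,380 kg, m_f = 231,380 − 186,000 = 45,380 kg; Δv = 421×9.80665×ln(5.099) = 4128.6×1.6290 ≈ 6725 m/s.
Stage 2: m₀ = 28,580 kg, m_f = 28,580 − 23,000 = 5,580 kg; Δv = 448×9.80665×ln(5.122) = 4393.4×1.6335 ≈ 7177 m/s.
Total Δv = 6725 + 7177 = 13902 m/s.

Δv ≈ 13900 m/s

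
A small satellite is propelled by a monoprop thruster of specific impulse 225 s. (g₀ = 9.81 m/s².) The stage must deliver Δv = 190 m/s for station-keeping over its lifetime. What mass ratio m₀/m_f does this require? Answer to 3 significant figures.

v_e = Isp · g₀ = 225 × 9.81 = 2207.2 m/s.
By the Tsiolkovsky rocket equation, m₀/m_f = exp(Δv / v_e) = exp(190 / 2207.2) = exp(0.0861) = 1.0899.

mass ratio ≈ 1.09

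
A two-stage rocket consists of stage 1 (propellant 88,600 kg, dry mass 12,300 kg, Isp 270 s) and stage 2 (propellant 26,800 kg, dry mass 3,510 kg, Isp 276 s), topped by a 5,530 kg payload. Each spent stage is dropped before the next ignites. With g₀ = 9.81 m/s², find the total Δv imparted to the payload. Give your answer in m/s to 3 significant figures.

Ignition mass of stage 1 = 88,600+12,300 + 26,800+3,510 + 5,530 = 136,740 kg.
Stage 1: m₀ = 136,740 kg, m_f = 136,740 − 88,600 = 48,140 kg; Δv = 270×9.81×ln(2.84) = 2648.7×1.0440 ≈ 2765 m/s.
Stage 2: m₀ = 35,840 kg, m_f = 35,840 − 26,800 = 9,040 kg; Δv = 276×9.81×ln(3.965) = 2707.6×1.3774 ≈ 3729 m/s.
Total Δv = 2765 + 3729 = 6494 m/s.

Δv ≈ 6490 m/s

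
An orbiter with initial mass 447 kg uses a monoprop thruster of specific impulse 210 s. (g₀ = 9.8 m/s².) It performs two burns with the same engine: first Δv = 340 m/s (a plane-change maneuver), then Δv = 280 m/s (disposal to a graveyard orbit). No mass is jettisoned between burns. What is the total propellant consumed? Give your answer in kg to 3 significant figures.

total propellant consumed ≈ 116 kg

v_e = Isp · g₀ = 210 × 9.8 = 2058.0 m/s.
After the first burn: m = 447 × exp(−340/2058.0) = 447 × 0.84772 = 378.931 kg.
After the second burn: m = 378.931 × exp(−280/2058.0) = 378.931 × 0.87280 = 330.731 kg.
Total propellant = m₀ − m_final = 447 − 330.731 = 116.269 kg.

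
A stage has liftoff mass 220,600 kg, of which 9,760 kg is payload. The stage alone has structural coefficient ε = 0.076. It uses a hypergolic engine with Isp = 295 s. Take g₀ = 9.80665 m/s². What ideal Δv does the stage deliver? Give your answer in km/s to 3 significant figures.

Stage wet mass = m₀ − payload = 220,600 − 9,760 = 210,840 kg.
Stage dry mass = ε × stage wet mass = 0.076 × 210,840 = 16,023.8 kg.
Burnout mass m_f = stage dry + payload = 16,023.8 + 9,760 = 25,783.8 kg.
v_e = Isp · g₀ = 295 × 9.80665 = 2893.0 m/s.
Using Δv = v_e ln(m₀/m_f): Δv = v_e · ln(220,600/25,783.8) = 2893.0 × ln(8.556) = 2893.0 × 2.1466 ≈ 6210 m/s.

Δv ≈ 6.21 km/s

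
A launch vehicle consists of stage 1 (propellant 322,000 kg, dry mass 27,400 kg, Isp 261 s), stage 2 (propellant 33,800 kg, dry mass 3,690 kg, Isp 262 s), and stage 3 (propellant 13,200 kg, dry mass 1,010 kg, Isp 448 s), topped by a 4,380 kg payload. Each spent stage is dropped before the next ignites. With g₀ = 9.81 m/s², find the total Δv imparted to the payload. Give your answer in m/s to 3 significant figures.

Ignition mass of stage 1 = 322,000+27,400 + 33,800+3,690 + 13,200+1,010 + 4,380 = 405,480 kg.
Stage 1: m₀ = 405,480 kg, m_f = 405,480 − 322,000 = 83,480 kg; Δv = 261×9.81×ln(4.857) = 2560.4×1.5805 ≈ 4047 m/s.
Stage 2: m₀ = 56,080 kg, m_f = 56,080 − 33,800 = 22,280 kg; Δv = 262×9.81×ln(2.517) = 2570.2×0.9231 ≈ 2373 m/s.
Stage 3: m₀ = 18,590 kg, m_f = 18,590 − 13,200 = 5,390 kg; Δv = 448×9.81×ln(3.449) = 4394.9×1.2381 ≈ 5441 m/s.
Total Δv = 4047 + 2373 + 5441 = 11861 m/s.

Δv ≈ 11900 m/s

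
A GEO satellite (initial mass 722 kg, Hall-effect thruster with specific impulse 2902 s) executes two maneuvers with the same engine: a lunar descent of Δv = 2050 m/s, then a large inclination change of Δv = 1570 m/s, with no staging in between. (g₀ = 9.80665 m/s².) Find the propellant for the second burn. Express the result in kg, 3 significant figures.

propellant for the second burn ≈ 36.1 kg

v_e = Isp · g₀ = 2902 × 9.80665 = 28458.9 m/s.
After the first burn: m = 722 × exp(−2050/28458.9) = 722 × 0.93050 = 671.821 kg.
After the second burn: m = 671.821 × exp(−1570/28458.9) = 671.821 × 0.94633 = 635.764 kg.
Second-burn propellant = 671.821 − 635.764 = 36.057 kg.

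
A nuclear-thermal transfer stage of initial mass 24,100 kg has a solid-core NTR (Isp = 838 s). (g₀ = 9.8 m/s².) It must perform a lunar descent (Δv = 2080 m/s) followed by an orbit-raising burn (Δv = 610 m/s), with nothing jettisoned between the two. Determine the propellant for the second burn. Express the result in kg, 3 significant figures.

v_e = Isp · g₀ = 838 × 9.8 = 8212.4 m/s.
After the first burn: m = 24100 × exp(−2080/8212.4) = 24100 × 0.77625 = 18,707.6 kg.
After the second burn: m = 18,707.6 × exp(−610/8212.4) = 18,707.6 × 0.92841 = 17,368.3 kg.
Second-burn propellant = 18,707.6 − 17,368.3 = 1,339.3 kg.

propellant for the second burn ≈ 1340 kg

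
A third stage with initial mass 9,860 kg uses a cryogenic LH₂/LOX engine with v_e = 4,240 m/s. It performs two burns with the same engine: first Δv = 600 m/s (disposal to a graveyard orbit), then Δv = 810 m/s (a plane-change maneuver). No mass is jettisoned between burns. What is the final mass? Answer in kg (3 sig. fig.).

After the first burn: m = 9860 × exp(−600/4240.0) = 9860 × 0.86805 = 8,558.97 kg.
After the second burn: m = 8,558.97 × exp(−810/4240.0) = 8,558.97 × 0.82610 = 7,070.57 kg.

final mass ≈ 7070 kg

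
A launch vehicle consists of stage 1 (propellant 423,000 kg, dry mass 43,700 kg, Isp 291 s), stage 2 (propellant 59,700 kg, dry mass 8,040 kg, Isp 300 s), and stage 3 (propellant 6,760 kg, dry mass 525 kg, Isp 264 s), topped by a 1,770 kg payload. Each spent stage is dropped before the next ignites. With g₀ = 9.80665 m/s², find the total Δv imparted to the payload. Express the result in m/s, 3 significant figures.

Ignition mass of stage 1 = 423,000+43,700 + 59,700+8,040 + 6,760+525 + 1,770 = 543,495 kg.
Stage 1: m₀ = 543,495 kg, m_f = 543,495 − 423,000 = 120,495 kg; Δv = 291×9.80665×ln(4.511) = 2853.7×1.5064 ≈ 4299 m/s.
Stage 2: m₀ = 76,795 kg, m_f = 76,795 − 59,700 = 17,095 kg; Δv = 300×9.80665×ln(4.492) = 2942.0×1.5024 ≈ 4420 m/s.
Stage 3: m₀ = 9,055 kg, m_f = 9,055 − 6,760 = 2,295 kg; Δv = 264×9.80665×ln(3.946) = 2589.0×1.3726 ≈ 3554 m/s.
Total Δv = 4299 + 4420 + 3554 = 12273 m/s.

Δv ≈ 12300 m/s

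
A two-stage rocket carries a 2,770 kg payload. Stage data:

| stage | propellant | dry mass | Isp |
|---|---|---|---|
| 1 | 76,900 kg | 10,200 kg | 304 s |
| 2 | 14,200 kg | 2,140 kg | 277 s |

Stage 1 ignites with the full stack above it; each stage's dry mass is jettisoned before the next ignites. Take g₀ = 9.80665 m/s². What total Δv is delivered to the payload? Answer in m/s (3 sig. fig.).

Ignition mass of stage 1 = 76,900+10,200 + 14,200+2,140 + 2,770 = 106,210 kg.
Stage 1: m₀ = 106,210 kg, m_f = 106,210 − 76,900 = 29,310 kg; Δv = 304×9.80665×ln(3.624) = 2981.2×1.2875 ≈ 3838 m/s.
Stage 2: m₀ = 19,110 kg, m_f = 19,110 − 14,200 = 4,910 kg; Δv = 277×9.80665×ln(3.892) = 2716.4×1.3589 ≈ 3691 m/s.
Total Δv = 3838 + 3691 = 7529 m/s.

Δv ≈ 7530 m/s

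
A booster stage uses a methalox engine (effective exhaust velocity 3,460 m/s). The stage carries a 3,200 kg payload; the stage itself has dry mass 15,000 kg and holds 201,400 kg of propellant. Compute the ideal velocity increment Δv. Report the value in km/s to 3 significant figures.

Δv ≈ 8.62 km/s

m₀ = payload + dry + propellant = 3,200 + 15,000 + 201,400 = 219,600 kg.
m_f = payload + dry = 3,200 + 15,000 = 18,200 kg.
By the Tsiolkovsky rocket equation, Δv = v_e · ln(m₀/m_f) = 3460.0 × ln(12.07) = 3460.0 × 2.4904 ≈ 8616.7 m/s.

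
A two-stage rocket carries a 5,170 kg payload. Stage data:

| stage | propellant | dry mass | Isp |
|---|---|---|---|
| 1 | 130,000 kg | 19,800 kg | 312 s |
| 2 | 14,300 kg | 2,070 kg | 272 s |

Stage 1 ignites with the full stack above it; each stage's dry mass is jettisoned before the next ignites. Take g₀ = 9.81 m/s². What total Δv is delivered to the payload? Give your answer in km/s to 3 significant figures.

Ignition mass of stage 1 = 130,000+19,800 + 14,300+2,070 + 5,170 = 171,340 kg.
Stage 1: m₀ = 171,340 kg, m_f = 171,340 − 130,000 = 41,340 kg; Δv = 312×9.81×ln(4.145) = 3060.7×1.4218 ≈ 4352 m/s.
Stage 2: m₀ = 21,540 kg, m_f = 21,540 − 14,300 = 7,240 kg; Δv = 272×9.81×ln(2.975) = 2668.3×1.0903 ≈ 2909 m/s.
Total Δv = 4352 + 2909 = 7261 m/s.

Δv ≈ 7.26 km/s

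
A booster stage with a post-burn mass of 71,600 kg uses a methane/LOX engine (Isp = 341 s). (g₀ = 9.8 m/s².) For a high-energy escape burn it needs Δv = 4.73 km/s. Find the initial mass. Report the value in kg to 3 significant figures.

initial mass ≈ 295000 kg

v_e = Isp · g₀ = 341 × 9.8 = 3341.8 m/s.
m₀/m_f = exp(Δv / v_e) = exp(4730 / 3341.8) = exp(1.4154) = 4.1182.
m₀ = m_f × 4.1182 = 71,600 × 4.1182 = 294,863 kg.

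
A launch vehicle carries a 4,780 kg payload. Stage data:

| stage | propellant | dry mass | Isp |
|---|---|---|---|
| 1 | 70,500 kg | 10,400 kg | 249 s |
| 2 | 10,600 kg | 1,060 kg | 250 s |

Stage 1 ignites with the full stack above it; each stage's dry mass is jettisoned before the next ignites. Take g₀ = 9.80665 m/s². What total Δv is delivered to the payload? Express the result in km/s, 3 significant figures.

Ignition mass of stage 1 = 70,500+10,400 + 10,600+1,060 + 4,780 = 97,340 kg.
Stage 1: m₀ = 97,340 kg, m_f = 97,340 − 70,500 = 26,840 kg; Δv = 249×9.80665×ln(3.627) = 2441.9×1.2883 ≈ 3146 m/s.
Stage 2: m₀ = 16,440 kg, m_f = 16,440 − 10,600 = 5,840 kg; Δv = 250×9.80665×ln(2.815) = 2451.7×1.0350 ≈ 2537 m/s.
Total Δv = 3146 + 2537 = 5683 m/s.

Δv ≈ 5.68 km/s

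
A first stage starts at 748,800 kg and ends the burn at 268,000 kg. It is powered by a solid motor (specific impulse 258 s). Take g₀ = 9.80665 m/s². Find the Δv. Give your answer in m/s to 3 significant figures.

v_e = Isp · g₀ = 258 × 9.80665 = 2530.1 m/s.
From the ideal rocket equation, Δv = v_e · ln(m₀/m_f) = 2530.1 × ln(2.794) = 2530.1 × 1.0275 ≈ 2599.7 m/s.

Δv ≈ 2600 m/s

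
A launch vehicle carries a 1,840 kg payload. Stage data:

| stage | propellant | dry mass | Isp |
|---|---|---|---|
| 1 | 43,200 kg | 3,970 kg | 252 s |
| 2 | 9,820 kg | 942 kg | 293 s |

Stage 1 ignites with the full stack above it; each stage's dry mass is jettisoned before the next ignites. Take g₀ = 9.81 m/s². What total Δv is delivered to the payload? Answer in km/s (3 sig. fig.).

Ignition mass of stage 1 = 43,200+3,970 + 9,820+942 + 1,840 = 59,772 kg.
Stage 1: m₀ = 59,772 kg, m_f = 59,772 − 43,200 = 16,572 kg; Δv = 252×9.81×ln(3.607) = 2472.1×1.2828 ≈ 3171 m/s.
Stage 2: m₀ = 12,602 kg, m_f = 12,602 − 9,820 = 2,782 kg; Δv = 293×9.81×ln(4.53) = 2874.3×1.5107 ≈ 4342 m/s.
Total Δv = 3171 + 4342 = 7513 m/s.

Δv ≈ 7.51 km/s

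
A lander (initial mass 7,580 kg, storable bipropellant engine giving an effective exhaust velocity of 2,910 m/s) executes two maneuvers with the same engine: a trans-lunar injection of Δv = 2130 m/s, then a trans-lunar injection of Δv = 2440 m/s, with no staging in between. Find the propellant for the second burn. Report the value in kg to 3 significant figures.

After the first burn: m = 7580 × exp(−2130/2910.0) = 7580 × 0.48097 = 3,645.75 kg.
After the second burn: m = 3,645.75 × exp(−2440/2910.0) = 3,645.75 × 0.43236 = 1,576.28 kg.
Second-burn propellant = 3,645.75 − 1,576.28 = 2,069.47 kg.

propellant for the second burn ≈ 2070 kg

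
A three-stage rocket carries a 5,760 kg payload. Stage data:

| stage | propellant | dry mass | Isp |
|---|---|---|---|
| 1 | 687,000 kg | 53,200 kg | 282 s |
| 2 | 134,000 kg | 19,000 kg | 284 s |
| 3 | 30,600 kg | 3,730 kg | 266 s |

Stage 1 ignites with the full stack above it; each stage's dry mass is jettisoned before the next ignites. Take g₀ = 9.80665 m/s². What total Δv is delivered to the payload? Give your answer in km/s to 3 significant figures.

Ignition mass of stage 1 = 687,000+53,200 + 134,000+19,000 + 30,600+3,730 + 5,760 = 933,290 kg.
Stage 1: m₀ = 933,290 kg, m_f = 933,290 − 687,000 = 246,290 kg; Δv = 282×9.80665×ln(3.789) = 2765.5×1.3322 ≈ 3684 m/s.
Stage 2: m₀ = 193,090 kg, m_f = 193,090 − 134,000 = 59,090 kg; Δv = 284×9.80665×ln(3.268) = 2785.1×1.1841 ≈ 3298 m/s.
Stage 3: m₀ = 40,090 kg, m_f = 40,090 − 30,600 = 9,490 kg; Δv = 266×9.80665×ln(4.224) = 2608.6×1.4409 ≈ 3759 m/s.
Total Δv = 3684 + 3298 + 3759 = 10741 m/s.

Δv ≈ 10.7 km/s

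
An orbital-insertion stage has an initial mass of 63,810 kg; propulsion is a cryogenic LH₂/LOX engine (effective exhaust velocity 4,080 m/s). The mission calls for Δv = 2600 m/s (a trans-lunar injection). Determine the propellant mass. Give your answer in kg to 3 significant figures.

m₀/m_f = exp(Δv / v_e) = exp(2600 / 4080.0) = exp(0.6373) = 1.8913.
m_f = 63,810 / 1.8913 = 33,738.7 kg, so propellant = m₀ − m_f = 63,810 − 33,738.7 = 30,071.3 kg.

propellant mass ≈ 30100 kg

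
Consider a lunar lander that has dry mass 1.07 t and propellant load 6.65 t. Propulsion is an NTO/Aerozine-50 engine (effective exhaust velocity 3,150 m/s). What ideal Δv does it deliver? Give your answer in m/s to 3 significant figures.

Δv ≈ 6220 m/s

m₀ = m_dry + m_prop = 1.07 + 6.65 = 7.72 t.
By the Tsiolkovsky rocket equation, Δv = v_e · ln(m₀/m_f) = 3150.0 × ln(7.215) = 3150.0 × 1.9762 ≈ 6224.9 m/s.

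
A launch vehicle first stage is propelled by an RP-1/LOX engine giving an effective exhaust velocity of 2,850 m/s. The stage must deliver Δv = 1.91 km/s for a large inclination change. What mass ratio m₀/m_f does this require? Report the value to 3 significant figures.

mass ratio ≈ 1.95

By the Tsiolkovsky rocket equation, m₀/m_f = exp(Δv / v_e) = exp(1910 / 2850.0) = exp(0.6702) = 1.9546.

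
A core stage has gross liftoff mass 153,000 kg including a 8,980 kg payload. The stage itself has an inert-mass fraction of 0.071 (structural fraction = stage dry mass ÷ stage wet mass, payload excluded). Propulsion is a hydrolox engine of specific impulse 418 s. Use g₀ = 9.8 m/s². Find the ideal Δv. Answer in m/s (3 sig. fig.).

Stage wet mass = m₀ − payload = 153,000 − 8,980 = 144,020 kg.
Stage dry mass = ε × stage wet mass = 0.071 × 144,020 = 10,225.4 kg.
Burnout mass m_f = stage dry + payload = 10,225.4 + 8,980 = 19,205.4 kg.
v_e = Isp · g₀ = 418 × 9.8 = 4096.4 m/s.
Using Δv = v_e ln(m₀/m_f): Δv = v_e · ln(153,000/19,205.4) = 4096.4 × ln(7.967) = 4096.4 × 2.0752 ≈ 8501 m/s.

Δv ≈ 8500 m/s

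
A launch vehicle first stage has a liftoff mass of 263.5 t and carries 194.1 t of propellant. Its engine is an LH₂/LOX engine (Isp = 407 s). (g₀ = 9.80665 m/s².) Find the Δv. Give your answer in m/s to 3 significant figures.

v_e = Isp · g₀ = 407 × 9.80665 = 3991.3 m/s.
m_f = m₀ − m_prop = 263.5 − 194.1 = 69.4 t.
By the Tsiolkovsky rocket equation, Δv = v_e · ln(m₀/m_f) = 3991.3 × ln(3.797) = 3991.3 × 1.3342 ≈ 5325.1 m/s.

Δv ≈ 5330 m/s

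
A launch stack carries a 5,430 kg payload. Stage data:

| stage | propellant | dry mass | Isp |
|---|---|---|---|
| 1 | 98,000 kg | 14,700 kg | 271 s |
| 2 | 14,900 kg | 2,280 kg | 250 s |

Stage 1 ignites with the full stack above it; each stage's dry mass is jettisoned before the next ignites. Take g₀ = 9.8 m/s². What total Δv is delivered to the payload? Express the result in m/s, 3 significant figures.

Δv ≈ 6060 m/s

Ignition mass of stage 1 = 98,000+14,700 + 14,900+2,280 + 5,430 = 135,310 kg.
Stage 1: m₀ = 135,310 kg, m_f = 135,310 − 98,000 = 37,310 kg; Δv = 271×9.8×ln(3.627) = 2655.8×1.2883 ≈ 3421 m/s.
Stage 2: m₀ = 22,610 kg, m_f = 22,610 − 14,900 = 7,710 kg; Δv = 250×9.8×ln(2.933) = 2450.0×1.0759 ≈ 2636 m/s.
Total Δv = 3421 + 2636 = 6057 m/s.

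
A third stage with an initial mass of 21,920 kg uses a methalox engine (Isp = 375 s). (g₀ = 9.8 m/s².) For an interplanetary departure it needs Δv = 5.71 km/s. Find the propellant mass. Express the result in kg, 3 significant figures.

propellant mass ≈ 17300 kg

v_e = Isp · g₀ = 375 × 9.8 = 3675.0 m/s.
By the Tsiolkovsky rocket equation, m₀/m_f = exp(Δv / v_e) = exp(5710 / 3675.0) = exp(1.5537) = 4.7291.
m_f = 21,920 / 4.7291 = 4,635.13 kg, so propellant = m₀ − m_f = 21,920 − 4,635.13 = 17,284.87 kg.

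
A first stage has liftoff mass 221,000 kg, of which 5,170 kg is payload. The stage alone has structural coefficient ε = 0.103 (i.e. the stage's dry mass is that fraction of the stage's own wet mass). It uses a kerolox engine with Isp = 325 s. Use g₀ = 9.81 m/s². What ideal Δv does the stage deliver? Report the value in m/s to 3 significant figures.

Stage wet mass = m₀ − payload = 221,000 − 5,170 = 215,830 kg.
Stage dry mass = ε × stage wet mass = 0.103 × 215,830 = 22,230.5 kg.
Burnout mass m_f = stage dry + payload = 22,230.5 + 5,170 = 27,400.5 kg.
v_e = Isp · g₀ = 325 × 9.81 = 3188.2 m/s.
Δv = v_e · ln(221,000/27,400.5) = 3188.2 × ln(8.066) = 3188.2 × 2.0876 ≈ 6656 m/s.

Δv ≈ 6660 m/s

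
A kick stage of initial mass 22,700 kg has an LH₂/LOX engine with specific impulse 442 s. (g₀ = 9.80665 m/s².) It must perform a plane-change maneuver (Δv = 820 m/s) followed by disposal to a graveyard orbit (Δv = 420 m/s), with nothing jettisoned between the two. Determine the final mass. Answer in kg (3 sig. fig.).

v_e = Isp · g₀ = 442 × 9.80665 = 4334.5 m/s.
After the first burn: m = 22700 × exp(−820/4334.5) = 22700 × 0.82764 = 18,787.4 kg.
After the second burn: m = 18,787.4 × exp(−420/4334.5) = 18,787.4 × 0.90765 = 17,052.4 kg.

final mass ≈ 17100 kg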